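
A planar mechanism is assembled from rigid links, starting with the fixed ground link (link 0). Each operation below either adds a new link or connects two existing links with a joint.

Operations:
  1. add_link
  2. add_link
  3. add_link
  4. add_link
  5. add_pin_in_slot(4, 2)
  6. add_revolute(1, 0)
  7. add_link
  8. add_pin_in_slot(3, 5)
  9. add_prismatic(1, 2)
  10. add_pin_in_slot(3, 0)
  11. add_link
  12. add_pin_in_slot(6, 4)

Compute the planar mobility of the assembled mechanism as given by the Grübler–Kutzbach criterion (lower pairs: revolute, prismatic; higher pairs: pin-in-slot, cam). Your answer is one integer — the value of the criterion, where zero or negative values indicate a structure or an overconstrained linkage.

[1;0;0] (link 0 is ground)
L+ [2;0;0]
L+ [3;0;0]
L+ [4;0;0]
L+ [5;0;0]
PS(4,2)∈J2 [5;0;1]
R(1,0)∈J1 [5;1;1]
L+ [6;1;1]
PS(3,5)∈J2 [6;1;2]
P(1,2)∈J1 [6;2;2]
PS(3,0)∈J2 [6;2;3]
L+ [7;2;3]
PS(6,4)∈J2 [7;2;4]
mobility = 18 − 4 − 4 = 10

M = 10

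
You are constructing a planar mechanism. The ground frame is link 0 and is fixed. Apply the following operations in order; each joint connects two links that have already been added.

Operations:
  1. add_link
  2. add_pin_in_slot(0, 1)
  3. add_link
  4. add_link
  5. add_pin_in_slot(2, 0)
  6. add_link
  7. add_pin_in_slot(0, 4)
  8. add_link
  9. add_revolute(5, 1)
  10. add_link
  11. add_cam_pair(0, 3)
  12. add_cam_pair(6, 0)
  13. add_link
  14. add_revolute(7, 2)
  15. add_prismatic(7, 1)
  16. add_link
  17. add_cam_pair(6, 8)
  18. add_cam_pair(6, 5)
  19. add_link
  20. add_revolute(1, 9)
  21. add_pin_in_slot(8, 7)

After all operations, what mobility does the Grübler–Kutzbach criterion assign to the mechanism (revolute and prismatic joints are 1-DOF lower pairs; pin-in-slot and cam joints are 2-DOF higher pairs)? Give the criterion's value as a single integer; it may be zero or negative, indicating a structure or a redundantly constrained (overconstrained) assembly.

(L,J1,J2)=(1,0,0); link0 fixed
link1: (2,0,0)
PS 0-1 [J2]: (2,0,1)
link2: (3,0,1)
link3: (4,0,1)
PS 2-0 [J2]: (4,0,2)
link4: (5,0,2)
PS 0-4 [J2]: (5,0,3)
link5: (6,0,3)
R 5-1 [J1]: (6,1,3)
link6: (7,1,3)
C 0-3 [J2]: (7,1,4)
C 6-0 [J2]: (7,1,5)
link7: (8,1,5)
R 7-2 [J1]: (8,2,5)
P 7-1 [J1]: (8,3,5)
link8: (9,3,5)
C 6-8 [J2]: (9,3,6)
C 6-5 [J2]: (9,3,7)
link9: (10,3,7)
R 1-9 [J1]: (10,4,7)
PS 8-7 [J2]: (10,4,8)
Grübler: 3·9 − 2·4 − 8 = 11

M = 11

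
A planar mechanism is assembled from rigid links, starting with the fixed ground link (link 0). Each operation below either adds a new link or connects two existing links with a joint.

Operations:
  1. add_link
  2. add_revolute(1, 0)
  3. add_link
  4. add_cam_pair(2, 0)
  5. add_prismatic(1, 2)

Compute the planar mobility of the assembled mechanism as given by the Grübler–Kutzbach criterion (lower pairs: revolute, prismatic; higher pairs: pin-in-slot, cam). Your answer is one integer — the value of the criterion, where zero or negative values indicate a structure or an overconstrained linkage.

[1;0;0] (link 0 is ground)
L+ [2;0;0]
R(1,0)∈J1 [2;1;0]
L+ [3;1;0]
C(2,0)∈J2 [3;1;1]
P(1,2)∈J1 [3;2;1]
mobility = 6 − 4 − 1 = 1

M = 1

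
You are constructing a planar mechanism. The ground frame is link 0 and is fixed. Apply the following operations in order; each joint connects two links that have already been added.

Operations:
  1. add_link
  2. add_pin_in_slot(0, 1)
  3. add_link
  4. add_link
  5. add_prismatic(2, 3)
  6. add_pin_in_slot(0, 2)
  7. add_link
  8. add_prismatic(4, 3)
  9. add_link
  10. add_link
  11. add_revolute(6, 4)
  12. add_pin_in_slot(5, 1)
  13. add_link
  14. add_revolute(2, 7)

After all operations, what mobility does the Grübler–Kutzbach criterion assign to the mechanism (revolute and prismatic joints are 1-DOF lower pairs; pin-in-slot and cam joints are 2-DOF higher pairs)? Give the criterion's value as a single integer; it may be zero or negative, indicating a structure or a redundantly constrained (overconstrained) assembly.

L=1 J1=0 J2=0
add link → L=2 J1=0 J2=0
PS@0,1 dof=2 J2 → L=2 J1=0 J2=1
add link → L=3 J1=0 J2=1
add link → L=4 J1=0 J2=1
P@2,3 dof=1 J1 → L=4 J1=1 J2=1
PS@0,2 dof=2 J2 → L=4 J1=1 J2=2
add link → L=5 J1=1 J2=2
P@4,3 dof=1 J1 → L=5 J1=2 J2=2
add link → L=6 J1=2 J2=2
add link → L=7 J1=2 J2=2
R@6,4 dof=1 J1 → L=7 J1=3 J2=2
PS@5,1 dof=2 J2 → L=7 J1=3 J2=3
add link → L=8 J1=3 J2=3
R@2,7 dof=1 J1 → L=8 J1=4 J2=3
M=3(L−1)−2J1−J2=3·7−2·4−3=10

M = 10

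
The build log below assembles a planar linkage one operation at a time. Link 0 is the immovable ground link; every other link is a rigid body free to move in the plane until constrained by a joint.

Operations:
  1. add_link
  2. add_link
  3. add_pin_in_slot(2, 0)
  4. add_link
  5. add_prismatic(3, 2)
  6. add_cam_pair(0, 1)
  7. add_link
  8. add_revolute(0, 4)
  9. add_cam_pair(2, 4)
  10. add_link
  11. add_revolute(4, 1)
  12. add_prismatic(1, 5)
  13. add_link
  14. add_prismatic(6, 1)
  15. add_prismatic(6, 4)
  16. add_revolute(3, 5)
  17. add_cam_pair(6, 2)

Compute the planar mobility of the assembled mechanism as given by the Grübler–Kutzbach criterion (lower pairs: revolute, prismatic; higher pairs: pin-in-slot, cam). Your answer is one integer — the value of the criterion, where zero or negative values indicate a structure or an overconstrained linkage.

L=1 J1=0 J2=0
add link → L=2 J1=0 J2=0
add link → L=3 J1=0 J2=0
PS@2,0 dof=2 J2 → L=3 J1=0 J2=1
add link → L=4 J1=0 J2=1
P@3,2 dof=1 J1 → L=4 J1=1 J2=1
C@0,1 dof=2 J2 → L=4 J1=1 J2=2
add link → L=5 J1=1 J2=2
R@0,4 dof=1 J1 → L=5 J1=2 J2=2
C@2,4 dof=2 J2 → L=5 J1=2 J2=3
add link → L=6 J1=2 J2=3
R@4,1 dof=1 J1 → L=6 J1=3 J2=3
P@1,5 dof=1 J1 → L=6 J1=4 J2=3
add link → L=7 J1=4 J2=3
P@6,1 dof=1 J1 → L=7 J1=5 J2=3
P@6,4 dof=1 J1 → L=7 J1=6 J2=3
R@3,5 dof=1 J1 → L=7 J1=7 J2=3
C@6,2 dof=2 J2 → L=7 J1=7 J2=4
M=3(L−1)−2J1−J2=3·6−2·7−4=0

M = 0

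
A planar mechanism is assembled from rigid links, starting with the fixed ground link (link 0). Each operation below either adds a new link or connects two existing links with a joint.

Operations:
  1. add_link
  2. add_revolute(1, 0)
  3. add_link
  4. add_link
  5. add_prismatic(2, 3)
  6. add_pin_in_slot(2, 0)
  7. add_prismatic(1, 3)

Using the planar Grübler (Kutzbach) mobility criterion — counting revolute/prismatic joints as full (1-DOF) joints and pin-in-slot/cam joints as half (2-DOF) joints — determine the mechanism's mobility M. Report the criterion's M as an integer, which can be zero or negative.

M = 2

L=1 J1=0 J2=0
add link → L=2 J1=0 J2=0
R@1,0 dof=1 J1 → L=2 J1=1 J2=0
add link → L=3 J1=1 J2=0
add link → L=4 J1=1 J2=0
P@2,3 dof=1 J1 → L=4 J1=2 J2=0
PS@2,0 dof=2 J2 → L=4 J1=2 J2=1
P@1,3 dof=1 J1 → L=4 J1=3 J2=1
M=3(L−1)−2J1−J2=3·3−2·3−1=2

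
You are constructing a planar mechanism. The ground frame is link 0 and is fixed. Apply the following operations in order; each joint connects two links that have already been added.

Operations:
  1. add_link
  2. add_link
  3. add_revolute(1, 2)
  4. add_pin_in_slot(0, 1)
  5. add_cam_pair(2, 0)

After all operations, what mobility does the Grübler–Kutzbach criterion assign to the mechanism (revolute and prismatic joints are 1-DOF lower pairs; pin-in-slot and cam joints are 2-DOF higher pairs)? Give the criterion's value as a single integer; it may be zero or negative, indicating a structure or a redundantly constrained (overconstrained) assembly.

M = 2

L=1 J1=0 J2=0
add link → L=2 J1=0 J2=0
add link → L=3 J1=0 J2=0
R@1,2 dof=1 J1 → L=3 J1=1 J2=0
PS@0,1 dof=2 J2 → L=3 J1=1 J2=1
C@2,0 dof=2 J2 → L=3 J1=1 J2=2
M=3(L−1)−2J1−J2=3·2−2·1−2=2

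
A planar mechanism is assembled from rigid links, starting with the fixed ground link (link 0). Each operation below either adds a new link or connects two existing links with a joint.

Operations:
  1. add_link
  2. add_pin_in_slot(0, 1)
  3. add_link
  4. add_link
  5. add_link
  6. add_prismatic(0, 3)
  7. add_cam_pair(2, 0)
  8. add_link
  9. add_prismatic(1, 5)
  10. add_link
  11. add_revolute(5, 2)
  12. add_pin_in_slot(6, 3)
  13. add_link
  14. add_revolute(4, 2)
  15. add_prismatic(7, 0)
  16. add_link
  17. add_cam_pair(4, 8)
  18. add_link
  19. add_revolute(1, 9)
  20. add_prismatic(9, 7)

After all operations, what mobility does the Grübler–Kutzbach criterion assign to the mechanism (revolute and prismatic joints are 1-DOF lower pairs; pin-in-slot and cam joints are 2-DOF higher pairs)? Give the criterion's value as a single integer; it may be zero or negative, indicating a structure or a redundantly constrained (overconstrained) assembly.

[1;0;0] (link 0 is ground)
L+ [2;0;0]
PS(0,1)∈J2 [2;0;1]
L+ [3;0;1]
L+ [4;0;1]
L+ [5;0;1]
P(0,3)∈J1 [5;1;1]
C(2,0)∈J2 [5;1;2]
L+ [6;1;2]
P(1,5)∈J1 [6;2;2]
L+ [7;2;2]
R(5,2)∈J1 [7;3;2]
PS(6,3)∈J2 [7;3;3]
L+ [8;3;3]
R(4,2)∈J1 [8;4;3]
P(7,0)∈J1 [8;5;3]
L+ [9;5;3]
C(4,8)∈J2 [9;5;4]
L+ [10;5;4]
R(1,9)∈J1 [10;6;4]
P(9,7)∈J1 [10;7;4]
mobility = 27 − 14 − 4 = 9

M = 9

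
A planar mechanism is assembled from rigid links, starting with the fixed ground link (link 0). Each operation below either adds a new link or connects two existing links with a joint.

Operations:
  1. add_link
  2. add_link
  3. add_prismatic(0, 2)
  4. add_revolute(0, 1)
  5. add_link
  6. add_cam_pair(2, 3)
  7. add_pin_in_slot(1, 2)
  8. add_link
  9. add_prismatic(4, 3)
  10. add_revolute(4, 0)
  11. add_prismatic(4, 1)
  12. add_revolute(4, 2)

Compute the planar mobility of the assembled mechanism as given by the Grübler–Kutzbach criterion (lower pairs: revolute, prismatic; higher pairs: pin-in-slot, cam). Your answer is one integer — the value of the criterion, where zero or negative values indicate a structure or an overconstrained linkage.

M = -2

link 0 = ground. State L|J1|J2 = 1|0|0
+link1  2|0|0
+link2  3|0|0
P(0,2) f=1→J1  3|1|0
R(0,1) f=1→J1  3|2|0
+link3  4|2|0
C(2,3) f=2→J2  4|2|1
PS(1,2) f=2→J2  4|2|2
+link4  5|2|2
P(4,3) f=1→J1  5|3|2
R(4,0) f=1→J1  5|4|2
P(4,1) f=1→J1  5|5|2
R(4,2) f=1→J1  5|6|2
M = 3(5−1)−2·6−2 = 12−12−2 = -2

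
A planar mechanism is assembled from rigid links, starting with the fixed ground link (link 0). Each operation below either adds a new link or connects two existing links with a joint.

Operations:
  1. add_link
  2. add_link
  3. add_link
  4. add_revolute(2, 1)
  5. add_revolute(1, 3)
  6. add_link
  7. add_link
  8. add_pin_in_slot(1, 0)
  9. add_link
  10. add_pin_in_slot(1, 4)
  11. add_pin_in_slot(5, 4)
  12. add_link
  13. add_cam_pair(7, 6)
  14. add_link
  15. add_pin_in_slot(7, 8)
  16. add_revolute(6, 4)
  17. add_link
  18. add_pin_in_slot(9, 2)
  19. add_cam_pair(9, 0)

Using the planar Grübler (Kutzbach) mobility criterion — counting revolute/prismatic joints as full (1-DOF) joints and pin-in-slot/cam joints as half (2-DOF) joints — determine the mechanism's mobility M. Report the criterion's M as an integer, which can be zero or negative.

M = 14

L=1 J1=0 J2=0
add link → L=2 J1=0 J2=0
add link → L=3 J1=0 J2=0
add link → L=4 J1=0 J2=0
R@2,1 dof=1 J1 → L=4 J1=1 J2=0
R@1,3 dof=1 J1 → L=4 J1=2 J2=0
add link → L=5 J1=2 J2=0
add link → L=6 J1=2 J2=0
PS@1,0 dof=2 J2 → L=6 J1=2 J2=1
add link → L=7 J1=2 J2=1
PS@1,4 dof=2 J2 → L=7 J1=2 J2=2
PS@5,4 dof=2 J2 → L=7 J1=2 J2=3
add link → L=8 J1=2 J2=3
C@7,6 dof=2 J2 → L=8 J1=2 J2=4
add link → L=9 J1=2 J2=4
PS@7,8 dof=2 J2 → L=9 J1=2 J2=5
R@6,4 dof=1 J1 → L=9 J1=3 J2=5
add link → L=10 J1=3 J2=5
PS@9,2 dof=2 J2 → L=10 J1=3 J2=6
C@9,0 dof=2 J2 → L=10 J1=3 J2=7
M=3(L−1)−2J1−J2=3·9−2·3−7=14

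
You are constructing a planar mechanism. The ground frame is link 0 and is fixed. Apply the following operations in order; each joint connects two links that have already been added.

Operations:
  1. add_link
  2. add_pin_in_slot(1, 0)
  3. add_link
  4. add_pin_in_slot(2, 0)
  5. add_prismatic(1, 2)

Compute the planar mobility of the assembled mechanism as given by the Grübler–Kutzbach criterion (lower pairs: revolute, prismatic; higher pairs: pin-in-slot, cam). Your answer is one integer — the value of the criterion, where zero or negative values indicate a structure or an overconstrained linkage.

M = 2

ground; <1,0,0>
#1 <2,0,0>
PS:1↔0 J2 <2,0,1>
#2 <3,0,1>
PS:2↔0 J2 <3,0,2>
P:1↔2 J1 <3,1,2>
3×2 − 2×1 − 1×2 = 2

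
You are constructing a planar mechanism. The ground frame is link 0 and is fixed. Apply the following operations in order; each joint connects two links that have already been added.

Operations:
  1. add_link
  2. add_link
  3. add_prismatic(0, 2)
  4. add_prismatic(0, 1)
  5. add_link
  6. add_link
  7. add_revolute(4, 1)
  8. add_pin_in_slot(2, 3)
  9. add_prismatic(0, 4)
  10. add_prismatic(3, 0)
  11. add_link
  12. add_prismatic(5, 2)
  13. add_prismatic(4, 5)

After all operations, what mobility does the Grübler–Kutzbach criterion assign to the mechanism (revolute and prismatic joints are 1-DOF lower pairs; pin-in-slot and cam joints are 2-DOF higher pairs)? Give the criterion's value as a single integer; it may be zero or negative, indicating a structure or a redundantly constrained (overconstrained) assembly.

L=1 J1=0 J2=0
add link → L=2 J1=0 J2=0
add link → L=3 J1=0 J2=0
P@0,2 dof=1 J1 → L=3 J1=1 J2=0
P@0,1 dof=1 J1 → L=3 J1=2 J2=0
add link → L=4 J1=2 J2=0
add link → L=5 J1=2 J2=0
R@4,1 dof=1 J1 → L=5 J1=3 J2=0
PS@2,3 dof=2 J2 → L=5 J1=3 J2=1
P@0,4 dof=1 J1 → L=5 J1=4 J2=1
P@3,0 dof=1 J1 → L=5 J1=5 J2=1
add link → L=6 J1=5 J2=1
P@5,2 dof=1 J1 → L=6 J1=6 J2=1
P@4,5 dof=1 J1 → L=6 J1=7 J2=1
M=3(L−1)−2J1−J2=3·5−2·7−1=0

M = 0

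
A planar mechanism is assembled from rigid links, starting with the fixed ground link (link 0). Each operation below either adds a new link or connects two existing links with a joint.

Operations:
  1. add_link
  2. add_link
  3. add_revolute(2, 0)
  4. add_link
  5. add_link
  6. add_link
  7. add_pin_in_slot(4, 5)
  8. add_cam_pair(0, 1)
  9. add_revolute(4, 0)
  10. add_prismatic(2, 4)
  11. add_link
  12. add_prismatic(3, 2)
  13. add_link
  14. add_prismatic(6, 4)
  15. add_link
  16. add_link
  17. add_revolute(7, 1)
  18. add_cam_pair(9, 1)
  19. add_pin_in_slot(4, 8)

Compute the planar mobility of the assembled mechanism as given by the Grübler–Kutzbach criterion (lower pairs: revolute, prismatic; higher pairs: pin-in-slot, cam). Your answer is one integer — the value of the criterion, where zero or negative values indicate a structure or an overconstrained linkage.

link 0 = ground. State L|J1|J2 = 1|0|0
+link1  2|0|0
+link2  3|0|0
R(2,0) f=1→J1  3|1|0
+link3  4|1|0
+link4  5|1|0
+link5  6|1|0
PS(4,5) f=2→J2  6|1|1
C(0,1) f=2→J2  6|1|2
R(4,0) f=1→J1  6|2|2
P(2,4) f=1→J1  6|3|2
+link6  7|3|2
P(3,2) f=1→J1  7|4|2
+link7  8|4|2
P(6,4) f=1→J1  8|5|2
+link8  9|5|2
+link9  10|5|2
R(7,1) f=1→J1  10|6|2
C(9,1) f=2→J2  10|6|3
PS(4,8) f=2→J2  10|6|4
M = 3(10−1)−2·6−4 = 27−12−4 = 11

M = 11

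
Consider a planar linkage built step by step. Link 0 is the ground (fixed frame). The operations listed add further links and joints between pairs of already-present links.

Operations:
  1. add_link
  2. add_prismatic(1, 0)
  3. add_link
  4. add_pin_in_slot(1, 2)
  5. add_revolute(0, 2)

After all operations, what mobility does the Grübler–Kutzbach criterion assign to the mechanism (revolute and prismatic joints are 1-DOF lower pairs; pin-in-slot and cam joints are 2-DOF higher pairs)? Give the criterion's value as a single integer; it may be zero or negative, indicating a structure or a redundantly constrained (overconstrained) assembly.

ground; <1,0,0>
#1 <2,0,0>
P:1↔0 J1 <2,1,0>
#2 <3,1,0>
PS:1↔2 J2 <3,1,1>
R:0↔2 J1 <3,2,1>
3×2 − 2×2 − 1×1 = 1

M = 1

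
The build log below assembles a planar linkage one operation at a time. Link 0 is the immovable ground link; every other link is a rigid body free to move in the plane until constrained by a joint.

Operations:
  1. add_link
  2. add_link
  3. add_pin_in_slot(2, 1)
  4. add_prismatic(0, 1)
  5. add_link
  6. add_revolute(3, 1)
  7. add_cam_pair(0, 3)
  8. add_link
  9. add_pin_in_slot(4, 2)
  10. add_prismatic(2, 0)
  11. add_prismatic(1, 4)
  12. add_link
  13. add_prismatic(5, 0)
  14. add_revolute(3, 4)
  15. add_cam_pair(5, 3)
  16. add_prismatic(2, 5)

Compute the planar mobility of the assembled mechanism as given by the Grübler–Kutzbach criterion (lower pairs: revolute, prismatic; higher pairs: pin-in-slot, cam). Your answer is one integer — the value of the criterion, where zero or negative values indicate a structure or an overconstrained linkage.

L=1 J1=0 J2=0
add link → L=2 J1=0 J2=0
add link → L=3 J1=0 J2=0
PS@2,1 dof=2 J2 → L=3 J1=0 J2=1
P@0,1 dof=1 J1 → L=3 J1=1 J2=1
add link → L=4 J1=1 J2=1
R@3,1 dof=1 J1 → L=4 J1=2 J2=1
C@0,3 dof=2 J2 → L=4 J1=2 J2=2
add link → L=5 J1=2 J2=2
PS@4,2 dof=2 J2 → L=5 J1=2 J2=3
P@2,0 dof=1 J1 → L=5 J1=3 J2=3
P@1,4 dof=1 J1 → L=5 J1=4 J2=3
add link → L=6 J1=4 J2=3
P@5,0 dof=1 J1 → L=6 J1=5 J2=3
R@3,4 dof=1 J1 → L=6 J1=6 J2=3
C@5,3 dof=2 J2 → L=6 J1=6 J2=4
P@2,5 dof=1 J1 → L=6 J1=7 J2=4
M=3(L−1)−2J1−J2=3·5−2·7−4=-3

M = -3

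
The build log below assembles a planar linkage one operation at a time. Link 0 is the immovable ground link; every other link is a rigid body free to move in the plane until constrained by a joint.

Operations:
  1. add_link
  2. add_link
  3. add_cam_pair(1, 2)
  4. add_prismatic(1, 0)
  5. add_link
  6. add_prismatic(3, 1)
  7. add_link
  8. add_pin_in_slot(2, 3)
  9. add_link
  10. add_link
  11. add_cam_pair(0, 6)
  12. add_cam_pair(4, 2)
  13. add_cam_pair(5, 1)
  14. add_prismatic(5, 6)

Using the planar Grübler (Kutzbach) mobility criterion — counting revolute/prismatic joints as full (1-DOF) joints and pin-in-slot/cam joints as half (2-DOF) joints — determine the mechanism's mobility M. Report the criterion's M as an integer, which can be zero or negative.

[1;0;0] (link 0 is ground)
L+ [2;0;0]
L+ [3;0;0]
C(1,2)∈J2 [3;0;1]
P(1,0)∈J1 [3;1;1]
L+ [4;1;1]
P(3,1)∈J1 [4;2;1]
L+ [5;2;1]
PS(2,3)∈J2 [5;2;2]
L+ [6;2;2]
L+ [7;2;2]
C(0,6)∈J2 [7;2;3]
C(4,2)∈J2 [7;2;4]
C(5,1)∈J2 [7;2;5]
P(5,6)∈J1 [7;3;5]
mobility = 18 − 6 − 5 = 7

M = 7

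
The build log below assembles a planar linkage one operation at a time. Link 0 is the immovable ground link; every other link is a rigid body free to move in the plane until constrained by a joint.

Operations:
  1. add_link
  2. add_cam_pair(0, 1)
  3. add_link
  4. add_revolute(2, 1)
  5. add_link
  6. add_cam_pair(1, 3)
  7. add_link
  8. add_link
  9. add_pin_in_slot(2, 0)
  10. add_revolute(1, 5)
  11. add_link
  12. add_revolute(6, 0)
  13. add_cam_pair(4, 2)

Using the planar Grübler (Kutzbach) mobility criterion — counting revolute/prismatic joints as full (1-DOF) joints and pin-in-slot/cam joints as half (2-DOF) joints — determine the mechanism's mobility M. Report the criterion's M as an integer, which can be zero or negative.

M = 8

link 0 = ground. State L|J1|J2 = 1|0|0
+link1  2|0|0
C(0,1) f=2→J2  2|0|1
+link2  3|0|1
R(2,1) f=1→J1  3|1|1
+link3  4|1|1
C(1,3) f=2→J2  4|1|2
+link4  5|1|2
+link5  6|1|2
PS(2,0) f=2→J2  6|1|3
R(1,5) f=1→J1  6|2|3
+link6  7|2|3
R(6,0) f=1→J1  7|3|3
C(4,2) f=2→J2  7|3|4
M = 3(7−1)−2·3−4 = 18−6−4 = 8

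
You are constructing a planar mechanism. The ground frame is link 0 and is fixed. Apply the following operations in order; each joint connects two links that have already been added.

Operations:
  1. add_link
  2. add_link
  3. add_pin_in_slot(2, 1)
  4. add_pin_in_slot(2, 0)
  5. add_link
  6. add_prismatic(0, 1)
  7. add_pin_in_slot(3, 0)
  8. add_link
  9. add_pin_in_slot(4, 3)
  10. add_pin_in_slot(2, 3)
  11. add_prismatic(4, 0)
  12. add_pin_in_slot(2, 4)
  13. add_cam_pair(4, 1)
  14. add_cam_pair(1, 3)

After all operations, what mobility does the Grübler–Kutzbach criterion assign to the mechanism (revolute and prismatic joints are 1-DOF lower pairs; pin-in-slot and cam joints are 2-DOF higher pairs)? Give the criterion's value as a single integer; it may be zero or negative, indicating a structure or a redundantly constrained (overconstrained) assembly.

link 0 = ground. State L|J1|J2 = 1|0|0
+link1  2|0|0
+link2  3|0|0
PS(2,1) f=2→J2  3|0|1
PS(2,0) f=2→J2  3|0|2
+link3  4|0|2
P(0,1) f=1→J1  4|1|2
PS(3,0) f=2→J2  4|1|3
+link4  5|1|3
PS(4,3) f=2→J2  5|1|4
PS(2,3) f=2→J2  5|1|5
P(4,0) f=1→J1  5|2|5
PS(2,4) f=2→J2  5|2|6
C(4,1) f=2→J2  5|2|7
C(1,3) f=2→J2  5|2|8
M = 3(5−1)−2·2−8 = 12−4−8 = 0

M = 0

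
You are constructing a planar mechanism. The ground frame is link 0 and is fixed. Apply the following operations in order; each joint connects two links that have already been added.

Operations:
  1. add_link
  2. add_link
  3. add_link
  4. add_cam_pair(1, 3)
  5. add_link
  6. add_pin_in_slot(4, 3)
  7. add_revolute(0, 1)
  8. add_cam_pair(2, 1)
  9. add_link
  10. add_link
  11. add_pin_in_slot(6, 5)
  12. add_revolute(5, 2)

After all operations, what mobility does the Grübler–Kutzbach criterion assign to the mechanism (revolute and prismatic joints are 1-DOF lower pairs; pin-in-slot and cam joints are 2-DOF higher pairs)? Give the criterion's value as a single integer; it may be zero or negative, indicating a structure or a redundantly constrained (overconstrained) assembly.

link 0 = ground. State L|J1|J2 = 1|0|0
+link1  2|0|0
+link2  3|0|0
+link3  4|0|0
C(1,3) f=2→J2  4|0|1
+link4  5|0|1
PS(4,3) f=2→J2  5|0|2
R(0,1) f=1→J1  5|1|2
C(2,1) f=2→J2  5|1|3
+link5  6|1|3
+link6  7|1|3
PS(6,5) f=2→J2  7|1|4
R(5,2) f=1→J1  7|2|4
M = 3(7−1)−2·2−4 = 18−4−4 = 10

M = 10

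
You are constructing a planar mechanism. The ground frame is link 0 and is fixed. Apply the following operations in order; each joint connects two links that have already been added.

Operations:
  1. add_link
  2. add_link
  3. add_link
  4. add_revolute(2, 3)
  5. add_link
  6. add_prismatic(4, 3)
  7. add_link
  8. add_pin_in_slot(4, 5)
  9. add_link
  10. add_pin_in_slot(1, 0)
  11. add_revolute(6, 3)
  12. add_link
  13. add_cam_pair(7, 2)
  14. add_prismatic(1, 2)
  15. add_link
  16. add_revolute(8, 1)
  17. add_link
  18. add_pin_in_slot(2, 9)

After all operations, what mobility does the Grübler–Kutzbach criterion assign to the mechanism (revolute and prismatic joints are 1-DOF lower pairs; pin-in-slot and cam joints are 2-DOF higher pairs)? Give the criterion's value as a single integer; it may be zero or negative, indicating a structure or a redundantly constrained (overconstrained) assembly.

[1;0;0] (link 0 is ground)
L+ [2;0;0]
L+ [3;0;0]
L+ [4;0;0]
R(2,3)∈J1 [4;1;0]
L+ [5;1;0]
P(4,3)∈J1 [5;2;0]
L+ [6;2;0]
PS(4,5)∈J2 [6;2;1]
L+ [7;2;1]
PS(1,0)∈J2 [7;2;2]
R(6,3)∈J1 [7;3;2]
L+ [8;3;2]
C(7,2)∈J2 [8;3;3]
P(1,2)∈J1 [8;4;3]
L+ [9;4;3]
R(8,1)∈J1 [9;5;3]
L+ [10;5;3]
PS(2,9)∈J2 [10;5;4]
mobility = 27 − 10 − 4 = 13

M = 13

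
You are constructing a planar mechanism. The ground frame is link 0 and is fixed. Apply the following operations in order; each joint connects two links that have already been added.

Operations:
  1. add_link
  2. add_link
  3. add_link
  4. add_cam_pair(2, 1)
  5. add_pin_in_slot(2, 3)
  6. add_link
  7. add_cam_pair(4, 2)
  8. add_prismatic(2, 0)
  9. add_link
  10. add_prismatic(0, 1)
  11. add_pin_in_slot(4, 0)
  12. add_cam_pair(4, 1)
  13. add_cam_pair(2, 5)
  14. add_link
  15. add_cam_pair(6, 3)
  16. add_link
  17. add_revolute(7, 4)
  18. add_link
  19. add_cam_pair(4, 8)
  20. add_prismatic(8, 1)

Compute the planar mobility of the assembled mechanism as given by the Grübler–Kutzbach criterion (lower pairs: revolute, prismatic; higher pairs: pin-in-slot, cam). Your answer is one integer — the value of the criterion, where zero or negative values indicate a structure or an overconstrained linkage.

ground; <1,0,0>
#1 <2,0,0>
#2 <3,0,0>
#3 <4,0,0>
C:2↔1 J2 <4,0,1>
PS:2↔3 J2 <4,0,2>
#4 <5,0,2>
C:4↔2 J2 <5,0,3>
P:2↔0 J1 <5,1,3>
#5 <6,1,3>
P:0↔1 J1 <6,2,3>
PS:4↔0 J2 <6,2,4>
C:4↔1 J2 <6,2,5>
C:2↔5 J2 <6,2,6>
#6 <7,2,6>
C:6↔3 J2 <7,2,7>
#7 <8,2,7>
R:7↔4 J1 <8,3,7>
#8 <9,3,7>
C:4↔8 J2 <9,3,8>
P:8↔1 J1 <9,4,8>
3×8 − 2×4 − 1×8 = 8

M = 8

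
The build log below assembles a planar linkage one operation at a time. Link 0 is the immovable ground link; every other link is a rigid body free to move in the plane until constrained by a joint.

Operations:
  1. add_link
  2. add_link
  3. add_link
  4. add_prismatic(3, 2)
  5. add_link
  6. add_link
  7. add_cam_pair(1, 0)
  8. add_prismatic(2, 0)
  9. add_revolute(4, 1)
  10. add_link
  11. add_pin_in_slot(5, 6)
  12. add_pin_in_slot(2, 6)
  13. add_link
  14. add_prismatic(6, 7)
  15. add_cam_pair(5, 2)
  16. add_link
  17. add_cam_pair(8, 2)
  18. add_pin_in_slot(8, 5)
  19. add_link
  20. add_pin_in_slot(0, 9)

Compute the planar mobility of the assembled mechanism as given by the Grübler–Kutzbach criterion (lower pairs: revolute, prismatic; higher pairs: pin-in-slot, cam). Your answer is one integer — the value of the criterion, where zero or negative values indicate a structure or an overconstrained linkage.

[1;0;0] (link 0 is ground)
L+ [2;0;0]
L+ [3;0;0]
L+ [4;0;0]
P(3,2)∈J1 [4;1;0]
L+ [5;1;0]
L+ [6;1;0]
C(1,0)∈J2 [6;1;1]
P(2,0)∈J1 [6;2;1]
R(4,1)∈J1 [6;3;1]
L+ [7;3;1]
PS(5,6)∈J2 [7;3;2]
PS(2,6)∈J2 [7;3;3]
L+ [8;3;3]
P(6,7)∈J1 [8;4;3]
C(5,2)∈J2 [8;4;4]
L+ [9;4;4]
C(8,2)∈J2 [9;4;5]
PS(8,5)∈J2 [9;4;6]
L+ [10;4;6]
PS(0,9)∈J2 [10;4;7]
mobility = 27 − 8 − 7 = 12

M = 12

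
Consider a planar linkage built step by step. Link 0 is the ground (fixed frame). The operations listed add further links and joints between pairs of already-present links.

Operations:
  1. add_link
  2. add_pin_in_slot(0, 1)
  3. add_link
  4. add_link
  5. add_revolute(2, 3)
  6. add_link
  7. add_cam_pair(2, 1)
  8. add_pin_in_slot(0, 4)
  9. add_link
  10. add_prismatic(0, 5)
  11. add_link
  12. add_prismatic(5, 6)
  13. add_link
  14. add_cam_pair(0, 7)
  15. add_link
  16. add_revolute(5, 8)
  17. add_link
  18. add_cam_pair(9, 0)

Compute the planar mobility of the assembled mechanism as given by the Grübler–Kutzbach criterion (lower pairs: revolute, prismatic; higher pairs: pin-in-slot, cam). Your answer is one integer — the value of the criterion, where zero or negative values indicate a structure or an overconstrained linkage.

M = 14

ground; <1,0,0>
#1 <2,0,0>
PS:0↔1 J2 <2,0,1>
#2 <3,0,1>
#3 <4,0,1>
R:2↔3 J1 <4,1,1>
#4 <5,1,1>
C:2↔1 J2 <5,1,2>
PS:0↔4 J2 <5,1,3>
#5 <6,1,3>
P:0↔5 J1 <6,2,3>
#6 <7,2,3>
P:5↔6 J1 <7,3,3>
#7 <8,3,3>
C:0↔7 J2 <8,3,4>
#8 <9,3,4>
R:5↔8 J1 <9,4,4>
#9 <10,4,4>
C:9↔0 J2 <10,4,5>
3×9 − 2×4 − 1×5 = 14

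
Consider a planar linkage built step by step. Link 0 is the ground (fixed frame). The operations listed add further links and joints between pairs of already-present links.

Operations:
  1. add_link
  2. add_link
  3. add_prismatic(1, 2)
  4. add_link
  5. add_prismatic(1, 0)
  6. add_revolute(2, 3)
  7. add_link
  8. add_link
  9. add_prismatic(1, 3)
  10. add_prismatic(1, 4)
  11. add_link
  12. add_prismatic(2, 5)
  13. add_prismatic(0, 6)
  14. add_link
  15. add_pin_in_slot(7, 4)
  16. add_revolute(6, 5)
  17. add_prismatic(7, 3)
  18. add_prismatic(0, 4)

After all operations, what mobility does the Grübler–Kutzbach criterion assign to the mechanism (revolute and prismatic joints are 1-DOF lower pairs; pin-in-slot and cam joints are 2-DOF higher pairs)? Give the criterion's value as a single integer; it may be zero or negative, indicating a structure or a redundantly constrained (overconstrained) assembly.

(L,J1,J2)=(1,0,0); link0 fixed
link1: (2,0,0)
link2: (3,0,0)
P 1-2 [J1]: (3,1,0)
link3: (4,1,0)
P 1-0 [J1]: (4,2,0)
R 2-3 [J1]: (4,3,0)
link4: (5,3,0)
link5: (6,3,0)
P 1-3 [J1]: (6,4,0)
P 1-4 [J1]: (6,5,0)
link6: (7,5,0)
P 2-5 [J1]: (7,6,0)
P 0-6 [J1]: (7,7,0)
link7: (8,7,0)
PS 7-4 [J2]: (8,7,1)
R 6-5 [J1]: (8,8,1)
P 7-3 [J1]: (8,9,1)
P 0-4 [J1]: (8,10,1)
Grübler: 3·7 − 2·10 − 1 = 0

M = 0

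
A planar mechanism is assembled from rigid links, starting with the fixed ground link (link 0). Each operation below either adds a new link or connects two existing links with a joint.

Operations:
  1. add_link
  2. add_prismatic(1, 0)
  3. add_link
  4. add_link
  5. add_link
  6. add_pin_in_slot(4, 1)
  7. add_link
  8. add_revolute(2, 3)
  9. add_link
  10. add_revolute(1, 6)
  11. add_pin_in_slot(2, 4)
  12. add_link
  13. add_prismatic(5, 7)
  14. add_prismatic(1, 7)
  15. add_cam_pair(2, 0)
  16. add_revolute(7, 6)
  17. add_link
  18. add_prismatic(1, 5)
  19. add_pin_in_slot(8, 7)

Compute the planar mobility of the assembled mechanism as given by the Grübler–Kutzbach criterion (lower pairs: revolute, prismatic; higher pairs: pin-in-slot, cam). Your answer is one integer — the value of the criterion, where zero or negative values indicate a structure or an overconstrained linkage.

(L,J1,J2)=(1,0,0); link0 fixed
link1: (2,0,0)
P 1-0 [J1]: (2,1,0)
link2: (3,1,0)
link3: (4,1,0)
link4: (5,1,0)
PS 4-1 [J2]: (5,1,1)
link5: (6,1,1)
R 2-3 [J1]: (6,2,1)
link6: (7,2,1)
R 1-6 [J1]: (7,3,1)
PS 2-4 [J2]: (7,3,2)
link7: (8,3,2)
P 5-7 [J1]: (8,4,2)
P 1-7 [J1]: (8,5,2)
C 2-0 [J2]: (8,5,3)
R 7-6 [J1]: (8,6,3)
link8: (9,6,3)
P 1-5 [J1]: (9,7,3)
PS 8-7 [J2]: (9,7,4)
Grübler: 3·8 − 2·7 − 4 = 6

M = 6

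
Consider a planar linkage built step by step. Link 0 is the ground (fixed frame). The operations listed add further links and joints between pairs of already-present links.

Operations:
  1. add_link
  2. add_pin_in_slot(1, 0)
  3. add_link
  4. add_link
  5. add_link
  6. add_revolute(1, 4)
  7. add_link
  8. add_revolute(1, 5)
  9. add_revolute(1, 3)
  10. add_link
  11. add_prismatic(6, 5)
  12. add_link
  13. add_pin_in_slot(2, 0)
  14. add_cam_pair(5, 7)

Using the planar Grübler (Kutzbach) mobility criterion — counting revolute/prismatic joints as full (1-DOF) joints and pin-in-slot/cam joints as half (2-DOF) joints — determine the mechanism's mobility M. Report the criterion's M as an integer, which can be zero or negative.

M = 10

(L,J1,J2)=(1,0,0); link0 fixed
link1: (2,0,0)
PS 1-0 [J2]: (2,0,1)
link2: (3,0,1)
link3: (4,0,1)
link4: (5,0,1)
R 1-4 [J1]: (5,1,1)
link5: (6,1,1)
R 1-5 [J1]: (6,2,1)
R 1-3 [J1]: (6,3,1)
link6: (7,3,1)
P 6-5 [J1]: (7,4,1)
link7: (8,4,1)
PS 2-0 [J2]: (8,4,2)
C 5-7 [J2]: (8,4,3)
Grübler: 3·7 − 2·4 − 3 = 10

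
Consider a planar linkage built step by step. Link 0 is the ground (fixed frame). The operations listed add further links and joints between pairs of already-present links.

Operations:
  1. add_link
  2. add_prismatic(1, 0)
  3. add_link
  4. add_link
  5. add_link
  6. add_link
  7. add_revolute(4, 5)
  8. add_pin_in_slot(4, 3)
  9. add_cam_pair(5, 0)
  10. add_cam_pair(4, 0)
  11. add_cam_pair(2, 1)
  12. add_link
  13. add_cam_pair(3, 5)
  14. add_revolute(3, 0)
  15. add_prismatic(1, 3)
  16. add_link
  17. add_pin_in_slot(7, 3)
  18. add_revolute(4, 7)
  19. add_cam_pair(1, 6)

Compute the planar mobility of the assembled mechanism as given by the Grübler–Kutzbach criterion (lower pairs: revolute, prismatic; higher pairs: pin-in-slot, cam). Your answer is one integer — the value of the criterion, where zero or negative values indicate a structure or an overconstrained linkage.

M = 4

L=1 J1=0 J2=0
add link → L=2 J1=0 J2=0
P@1,0 dof=1 J1 → L=2 J1=1 J2=0
add link → L=3 J1=1 J2=0
add link → L=4 J1=1 J2=0
add link → L=5 J1=1 J2=0
add link → L=6 J1=1 J2=0
R@4,5 dof=1 J1 → L=6 J1=2 J2=0
PS@4,3 dof=2 J2 → L=6 J1=2 J2=1
C@5,0 dof=2 J2 → L=6 J1=2 J2=2
C@4,0 dof=2 J2 → L=6 J1=2 J2=3
C@2,1 dof=2 J2 → L=6 J1=2 J2=4
add link → L=7 J1=2 J2=4
C@3,5 dof=2 J2 → L=7 J1=2 J2=5
R@3,0 dof=1 J1 → L=7 J1=3 J2=5
P@1,3 dof=1 J1 → L=7 J1=4 J2=5
add link → L=8 J1=4 J2=5
PS@7,3 dof=2 J2 → L=8 J1=4 J2=6
R@4,7 dof=1 J1 → L=8 J1=5 J2=6
C@1,6 dof=2 J2 → L=8 J1=5 J2=7
M=3(L−1)−2J1−J2=3·7−2·5−7=4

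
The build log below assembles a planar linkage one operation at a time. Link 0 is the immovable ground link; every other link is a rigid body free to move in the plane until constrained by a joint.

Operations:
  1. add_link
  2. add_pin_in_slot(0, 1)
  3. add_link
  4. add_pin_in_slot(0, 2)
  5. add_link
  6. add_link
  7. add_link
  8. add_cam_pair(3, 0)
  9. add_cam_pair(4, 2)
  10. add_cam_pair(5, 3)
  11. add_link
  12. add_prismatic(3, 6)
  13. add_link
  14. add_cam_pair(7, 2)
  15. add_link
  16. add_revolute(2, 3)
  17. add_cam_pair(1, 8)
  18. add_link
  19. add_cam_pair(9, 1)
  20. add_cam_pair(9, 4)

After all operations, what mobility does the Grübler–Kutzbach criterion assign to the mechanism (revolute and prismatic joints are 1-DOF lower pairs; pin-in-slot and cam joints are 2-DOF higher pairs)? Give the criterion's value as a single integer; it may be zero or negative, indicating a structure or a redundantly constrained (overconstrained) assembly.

L=1 J1=0 J2=0
add link → L=2 J1=0 J2=0
PS@0,1 dof=2 J2 → L=2 J1=0 J2=1
add link → L=3 J1=0 J2=1
PS@0,2 dof=2 J2 → L=3 J1=0 J2=2
add link → L=4 J1=0 J2=2
add link → L=5 J1=0 J2=2
add link → L=6 J1=0 J2=2
C@3,0 dof=2 J2 → L=6 J1=0 J2=3
C@4,2 dof=2 J2 → L=6 J1=0 J2=4
C@5,3 dof=2 J2 → L=6 J1=0 J2=5
add link → L=7 J1=0 J2=5
P@3,6 dof=1 J1 → L=7 J1=1 J2=5
add link → L=8 J1=1 J2=5
C@7,2 dof=2 J2 → L=8 J1=1 J2=6
add link → L=9 J1=1 J2=6
R@2,3 dof=1 J1 → L=9 J1=2 J2=6
C@1,8 dof=2 J2 → L=9 J1=2 J2=7
add link → L=10 J1=2 J2=7
C@9,1 dof=2 J2 → L=10 J1=2 J2=8
C@9,4 dof=2 J2 → L=10 J1=2 J2=9
M=3(L−1)−2J1−J2=3·9−2·2−9=14

M = 14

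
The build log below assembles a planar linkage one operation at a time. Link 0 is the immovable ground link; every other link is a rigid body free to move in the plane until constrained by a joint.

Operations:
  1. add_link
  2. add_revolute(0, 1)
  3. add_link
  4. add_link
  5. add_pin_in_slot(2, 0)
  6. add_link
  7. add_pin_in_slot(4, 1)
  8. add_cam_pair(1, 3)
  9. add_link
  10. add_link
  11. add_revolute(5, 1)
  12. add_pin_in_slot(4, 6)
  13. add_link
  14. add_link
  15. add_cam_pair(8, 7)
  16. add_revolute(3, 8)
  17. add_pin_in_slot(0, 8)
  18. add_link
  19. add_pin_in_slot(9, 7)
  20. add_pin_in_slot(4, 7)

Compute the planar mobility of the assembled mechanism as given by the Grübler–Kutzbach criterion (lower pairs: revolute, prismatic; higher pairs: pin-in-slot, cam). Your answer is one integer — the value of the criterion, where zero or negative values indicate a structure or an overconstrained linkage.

M = 13

L=1 J1=0 J2=0
add link → L=2 J1=0 J2=0
R@0,1 dof=1 J1 → L=2 J1=1 J2=0
add link → L=3 J1=1 J2=0
add link → L=4 J1=1 J2=0
PS@2,0 dof=2 J2 → L=4 J1=1 J2=1
add link → L=5 J1=1 J2=1
PS@4,1 dof=2 J2 → L=5 J1=1 J2=2
C@1,3 dof=2 J2 → L=5 J1=1 J2=3
add link → L=6 J1=1 J2=3
add link → L=7 J1=1 J2=3
R@5,1 dof=1 J1 → L=7 J1=2 J2=3
PS@4,6 dof=2 J2 → L=7 J1=2 J2=4
add link → L=8 J1=2 J2=4
add link → L=9 J1=2 J2=4
C@8,7 dof=2 J2 → L=9 J1=2 J2=5
R@3,8 dof=1 J1 → L=9 J1=3 J2=5
PS@0,8 dof=2 J2 → L=9 J1=3 J2=6
add link → L=10 J1=3 J2=6
PS@9,7 dof=2 J2 → L=10 J1=3 J2=7
PS@4,7 dof=2 J2 → L=10 J1=3 J2=8
M=3(L−1)−2J1−J2=3·9−2·3−8=13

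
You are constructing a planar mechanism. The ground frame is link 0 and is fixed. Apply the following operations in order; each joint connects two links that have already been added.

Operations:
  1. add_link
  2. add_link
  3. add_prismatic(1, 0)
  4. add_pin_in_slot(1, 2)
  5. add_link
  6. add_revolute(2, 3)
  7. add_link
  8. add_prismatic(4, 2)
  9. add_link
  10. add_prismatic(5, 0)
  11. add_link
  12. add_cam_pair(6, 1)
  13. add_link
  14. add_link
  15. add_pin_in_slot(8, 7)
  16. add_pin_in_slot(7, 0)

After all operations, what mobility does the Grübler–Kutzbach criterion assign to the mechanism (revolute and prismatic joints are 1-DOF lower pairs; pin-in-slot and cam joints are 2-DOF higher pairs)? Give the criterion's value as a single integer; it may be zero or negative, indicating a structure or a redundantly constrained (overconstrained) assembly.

L=1 J1=0 J2=0
add link → L=2 J1=0 J2=0
add link → L=3 J1=0 J2=0
P@1,0 dof=1 J1 → L=3 J1=1 J2=0
PS@1,2 dof=2 J2 → L=3 J1=1 J2=1
add link → L=4 J1=1 J2=1
R@2,3 dof=1 J1 → L=4 J1=2 J2=1
add link → L=5 J1=2 J2=1
P@4,2 dof=1 J1 → L=5 J1=3 J2=1
add link → L=6 J1=3 J2=1
P@5,0 dof=1 J1 → L=6 J1=4 J2=1
add link → L=7 J1=4 J2=1
C@6,1 dof=2 J2 → L=7 J1=4 J2=2
add link → L=8 J1=4 J2=2
add link → L=9 J1=4 J2=2
PS@8,7 dof=2 J2 → L=9 J1=4 J2=3
PS@7,0 dof=2 J2 → L=9 J1=4 J2=4
M=3(L−1)−2J1−J2=3·8−2·4−4=12

M = 12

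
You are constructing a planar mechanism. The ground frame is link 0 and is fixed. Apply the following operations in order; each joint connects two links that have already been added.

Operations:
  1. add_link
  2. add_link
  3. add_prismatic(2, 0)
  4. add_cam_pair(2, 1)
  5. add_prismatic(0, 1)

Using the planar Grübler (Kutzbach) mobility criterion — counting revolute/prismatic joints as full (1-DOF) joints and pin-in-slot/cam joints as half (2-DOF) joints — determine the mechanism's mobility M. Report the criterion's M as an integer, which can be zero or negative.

[1;0;0] (link 0 is ground)
L+ [2;0;0]
L+ [3;0;0]
P(2,0)∈J1 [3;1;0]
C(2,1)∈J2 [3;1;1]
P(0,1)∈J1 [3;2;1]
mobility = 6 − 4 − 1 = 1

M = 1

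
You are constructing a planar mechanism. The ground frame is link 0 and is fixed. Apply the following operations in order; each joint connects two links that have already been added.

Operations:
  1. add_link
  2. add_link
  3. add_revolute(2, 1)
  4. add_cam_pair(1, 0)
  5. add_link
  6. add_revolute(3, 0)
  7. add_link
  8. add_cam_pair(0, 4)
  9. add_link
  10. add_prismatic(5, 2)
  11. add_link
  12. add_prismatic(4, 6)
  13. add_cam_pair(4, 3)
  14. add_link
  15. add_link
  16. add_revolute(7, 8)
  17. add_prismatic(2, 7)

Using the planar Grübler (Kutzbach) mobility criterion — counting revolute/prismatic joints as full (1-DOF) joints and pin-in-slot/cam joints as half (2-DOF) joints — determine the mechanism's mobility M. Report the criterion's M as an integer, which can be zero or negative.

M = 9

(L,J1,J2)=(1,0,0); link0 fixed
link1: (2,0,0)
link2: (3,0,0)
R 2-1 [J1]: (3,1,0)
C 1-0 [J2]: (3,1,1)
link3: (4,1,1)
R 3-0 [J1]: (4,2,1)
link4: (5,2,1)
C 0-4 [J2]: (5,2,2)
link5: (6,2,2)
P 5-2 [J1]: (6,3,2)
link6: (7,3,2)
P 4-6 [J1]: (7,4,2)
C 4-3 [J2]: (7,4,3)
link7: (8,4,3)
link8: (9,4,3)
R 7-8 [J1]: (9,5,3)
P 2-7 [J1]: (9,6,3)
Grübler: 3·8 − 2·6 − 3 = 9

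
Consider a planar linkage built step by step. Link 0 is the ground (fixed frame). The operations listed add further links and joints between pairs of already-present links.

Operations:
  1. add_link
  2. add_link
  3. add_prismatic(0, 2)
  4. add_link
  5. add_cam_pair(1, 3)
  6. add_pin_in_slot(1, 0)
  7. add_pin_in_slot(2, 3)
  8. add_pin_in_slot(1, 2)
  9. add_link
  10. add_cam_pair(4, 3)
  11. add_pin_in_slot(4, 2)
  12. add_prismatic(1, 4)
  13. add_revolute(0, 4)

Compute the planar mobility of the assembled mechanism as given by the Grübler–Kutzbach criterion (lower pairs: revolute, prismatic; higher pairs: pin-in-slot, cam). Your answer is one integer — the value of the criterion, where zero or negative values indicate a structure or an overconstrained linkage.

[1;0;0] (link 0 is ground)
L+ [2;0;0]
L+ [3;0;0]
P(0,2)∈J1 [3;1;0]
L+ [4;1;0]
C(1,3)∈J2 [4;1;1]
PS(1,0)∈J2 [4;1;2]
PS(2,3)∈J2 [4;1;3]
PS(1,2)∈J2 [4;1;4]
L+ [5;1;4]
C(4,3)∈J2 [5;1;5]
PS(4,2)∈J2 [5;1;6]
P(1,4)∈J1 [5;2;6]
R(0,4)∈J1 [5;3;6]
mobility = 12 − 6 − 6 = 0

M = 0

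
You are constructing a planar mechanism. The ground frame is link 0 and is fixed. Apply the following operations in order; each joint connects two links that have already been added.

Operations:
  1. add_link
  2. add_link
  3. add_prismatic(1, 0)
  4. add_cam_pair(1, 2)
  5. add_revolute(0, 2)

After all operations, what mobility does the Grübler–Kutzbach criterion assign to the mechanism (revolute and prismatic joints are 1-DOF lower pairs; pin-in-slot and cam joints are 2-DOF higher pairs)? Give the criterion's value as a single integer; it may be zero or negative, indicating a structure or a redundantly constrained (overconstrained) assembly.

(L,J1,J2)=(1,0,0); link0 fixed
link1: (2,0,0)
link2: (3,0,0)
P 1-0 [J1]: (3,1,0)
C 1-2 [J2]: (3,1,1)
R 0-2 [J1]: (3,2,1)
Grübler: 3·2 − 2·2 − 1 = 1

M = 1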